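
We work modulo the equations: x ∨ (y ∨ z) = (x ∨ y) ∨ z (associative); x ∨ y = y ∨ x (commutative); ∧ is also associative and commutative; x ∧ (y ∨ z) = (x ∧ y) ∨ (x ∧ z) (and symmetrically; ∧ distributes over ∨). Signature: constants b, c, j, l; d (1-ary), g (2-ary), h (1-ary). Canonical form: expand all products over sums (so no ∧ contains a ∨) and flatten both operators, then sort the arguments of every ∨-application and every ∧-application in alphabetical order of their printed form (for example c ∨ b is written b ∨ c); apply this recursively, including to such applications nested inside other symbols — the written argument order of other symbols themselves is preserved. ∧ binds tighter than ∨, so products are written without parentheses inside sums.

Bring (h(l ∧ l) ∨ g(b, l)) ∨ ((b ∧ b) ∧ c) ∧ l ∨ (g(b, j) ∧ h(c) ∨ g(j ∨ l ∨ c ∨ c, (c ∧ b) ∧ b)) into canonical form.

Un-nest:  h(l ∧ l) ∨ g(b, l) ∨ b ∧ b ∧ c ∧ l ∨ g(b, j) ∧ h(c) ∨ g(c ∨ c ∨ j ∨ l, b ∧ b ∧ c)
Order the arguments:  b ∧ b ∧ c ∧ l ∨ g(b, j) ∧ h(c) ∨ g(b, l) ∨ g(c ∨ c ∨ j ∨ l, b ∧ b ∧ c) ∨ h(l ∧ l)

Answer: b ∧ b ∧ c ∧ l ∨ g(b, j) ∧ h(c) ∨ g(b, l) ∨ g(c ∨ c ∨ j ∨ l, b ∧ b ∧ c) ∨ h(l ∧ l)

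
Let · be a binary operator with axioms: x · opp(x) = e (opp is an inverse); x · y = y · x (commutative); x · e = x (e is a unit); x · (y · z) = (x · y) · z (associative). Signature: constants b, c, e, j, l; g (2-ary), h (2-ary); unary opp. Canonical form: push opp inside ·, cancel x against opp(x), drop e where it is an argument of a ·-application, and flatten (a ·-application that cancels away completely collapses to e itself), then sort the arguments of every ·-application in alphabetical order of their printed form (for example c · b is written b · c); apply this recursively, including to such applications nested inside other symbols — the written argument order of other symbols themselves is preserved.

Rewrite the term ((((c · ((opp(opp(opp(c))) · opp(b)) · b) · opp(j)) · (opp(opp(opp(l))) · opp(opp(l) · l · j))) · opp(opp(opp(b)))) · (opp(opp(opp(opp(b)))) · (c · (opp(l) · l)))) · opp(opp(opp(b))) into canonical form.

Push opp inside:  distribute opp over · and collapse double opp
Combine occurrences:  c · opp(b) · opp(j) · opp(j) · opp(l)

Answer: c · opp(b) · opp(j) · opp(j) · opp(l)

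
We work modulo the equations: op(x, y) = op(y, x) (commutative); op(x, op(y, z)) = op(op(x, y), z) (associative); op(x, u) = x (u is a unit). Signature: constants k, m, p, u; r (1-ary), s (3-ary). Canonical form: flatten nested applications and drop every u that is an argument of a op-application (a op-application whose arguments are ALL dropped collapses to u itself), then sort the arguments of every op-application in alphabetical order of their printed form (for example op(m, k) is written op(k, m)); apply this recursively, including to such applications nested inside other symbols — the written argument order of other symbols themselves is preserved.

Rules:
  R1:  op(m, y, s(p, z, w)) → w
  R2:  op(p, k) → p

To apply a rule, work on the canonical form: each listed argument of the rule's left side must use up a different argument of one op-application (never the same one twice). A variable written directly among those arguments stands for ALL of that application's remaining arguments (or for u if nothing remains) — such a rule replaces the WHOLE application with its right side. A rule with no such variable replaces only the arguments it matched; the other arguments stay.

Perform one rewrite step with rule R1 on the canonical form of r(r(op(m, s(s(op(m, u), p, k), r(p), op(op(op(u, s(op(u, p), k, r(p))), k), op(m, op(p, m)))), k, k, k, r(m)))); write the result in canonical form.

Canonical form:  r(r(op(k, k, k, m, r(m), s(s(m, p, k), r(p), op(k, m, m, p, s(p, k, r(p)))))))
Match R1:  consume m, s(p, k, r(p));  w := r(p), y := op(k, m, p), z := k
Every leftover argument binds to the variable; the entire application is replaced.
Giving:  r(r(op(k, k, k, m, r(m), s(s(m, p, k), r(p), r(p)))))

Answer: r(r(op(k, k, k, m, r(m), s(s(m, p, k), r(p), r(p)))))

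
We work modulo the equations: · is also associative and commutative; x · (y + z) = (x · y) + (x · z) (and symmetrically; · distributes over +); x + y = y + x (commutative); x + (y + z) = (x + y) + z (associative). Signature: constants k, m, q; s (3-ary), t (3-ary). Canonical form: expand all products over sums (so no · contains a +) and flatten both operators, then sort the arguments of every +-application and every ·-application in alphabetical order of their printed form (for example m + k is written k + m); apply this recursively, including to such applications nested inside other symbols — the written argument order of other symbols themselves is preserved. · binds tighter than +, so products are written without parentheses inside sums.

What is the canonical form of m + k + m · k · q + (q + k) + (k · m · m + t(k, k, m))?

Merge nested applications:  m + k + k · m · q + q + k + k · m · m + t(k, k, m)
Sort:  k + k + k · m · m + k · m · q + m + q + t(k, k, m)

Answer: k + k + k · m · m + k · m · q + m + q + t(k, k, m)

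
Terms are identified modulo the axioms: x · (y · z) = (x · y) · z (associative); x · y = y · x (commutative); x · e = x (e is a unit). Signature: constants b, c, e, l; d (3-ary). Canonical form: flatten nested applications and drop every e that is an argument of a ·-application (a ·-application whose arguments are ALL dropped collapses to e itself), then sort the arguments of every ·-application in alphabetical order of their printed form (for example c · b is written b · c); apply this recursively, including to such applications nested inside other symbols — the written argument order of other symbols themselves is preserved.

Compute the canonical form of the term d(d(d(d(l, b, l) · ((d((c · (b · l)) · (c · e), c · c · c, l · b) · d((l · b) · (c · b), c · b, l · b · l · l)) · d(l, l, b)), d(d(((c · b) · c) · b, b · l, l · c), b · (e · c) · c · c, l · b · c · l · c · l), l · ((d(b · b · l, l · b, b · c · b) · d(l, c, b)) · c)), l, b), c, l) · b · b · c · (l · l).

Answer: b · b · c · d(d(d(d(b · b · c · l, b · c, b · l · l · l) · d(b · c · c · l, c · c · c, b · l) · d(l, b, l) · d(l, l, b), d(d(b · b · c · c, b · l, c · l), b · c · c · c, b · c · c · l · l · l), c · d(b · b · l, b · l, b · b · c) · d(l, c, b) · l), l, b), c, l) · l · l

Derivation:
Flatten:  d(d(d(d(l, b, l) · ((d((c · (b · l)) · (c · e), c · c · c, l · b) · d((l · b) · (c · b), c · b, l · b · l · l)) · d(l, l, b)), d(d(((c · b) · c) · b, b · l, l · c), b · (e · c) · c · c, l · b · c · l · c · l), l · ((d(b · b · l, l · b, b · c · b) · d(l, c, b)) · c)), l, b), c, l) · b · b · c · l · l
Simplify inside:  d(d(d(d(l, b, l) · ((d((c · (b · l)) · (c · e), c · c · c, l · b) · d((l · b) · (c · b), c · b, l · b · l · l)) · d(l, l, b)), d(d(((c · b) · c) · b, b · l, l · c), b · (e · c) · c · c, l · b · c · l · c · l), l · ((d(b · b · l, l · b, b · c · b) · d(l, c, b)) · c)), l, b), c, l)  →  d(d(d(d(b · b · c · l, b · c, b · l · l · l) · d(b · c · c · l, c · c · c, b · l) · d(l, b, l) · d(l, l, b), d(d(b · b · c · c, b · l, c · l), b · c · c · c, b · c · c · l · l · l), c · d(b · b · l, b · l, b · b · c) · d(l, c, b) · l), l, b), c, l)
Order the arguments:  b · b · c · d(d(d(d(b · b · c · l, b · c, b · l · l · l) · d(b · c · c · l, c · c · c, b · l) · d(l, b, l) · d(l, l, b), d(d(b · b · c · c, b · l, c · l), b · c · c · c, b · c · c · l · l · l), c · d(b · b · l, b · l, b · b · c) · d(l, c, b) · l), l, b), c, l) · l · l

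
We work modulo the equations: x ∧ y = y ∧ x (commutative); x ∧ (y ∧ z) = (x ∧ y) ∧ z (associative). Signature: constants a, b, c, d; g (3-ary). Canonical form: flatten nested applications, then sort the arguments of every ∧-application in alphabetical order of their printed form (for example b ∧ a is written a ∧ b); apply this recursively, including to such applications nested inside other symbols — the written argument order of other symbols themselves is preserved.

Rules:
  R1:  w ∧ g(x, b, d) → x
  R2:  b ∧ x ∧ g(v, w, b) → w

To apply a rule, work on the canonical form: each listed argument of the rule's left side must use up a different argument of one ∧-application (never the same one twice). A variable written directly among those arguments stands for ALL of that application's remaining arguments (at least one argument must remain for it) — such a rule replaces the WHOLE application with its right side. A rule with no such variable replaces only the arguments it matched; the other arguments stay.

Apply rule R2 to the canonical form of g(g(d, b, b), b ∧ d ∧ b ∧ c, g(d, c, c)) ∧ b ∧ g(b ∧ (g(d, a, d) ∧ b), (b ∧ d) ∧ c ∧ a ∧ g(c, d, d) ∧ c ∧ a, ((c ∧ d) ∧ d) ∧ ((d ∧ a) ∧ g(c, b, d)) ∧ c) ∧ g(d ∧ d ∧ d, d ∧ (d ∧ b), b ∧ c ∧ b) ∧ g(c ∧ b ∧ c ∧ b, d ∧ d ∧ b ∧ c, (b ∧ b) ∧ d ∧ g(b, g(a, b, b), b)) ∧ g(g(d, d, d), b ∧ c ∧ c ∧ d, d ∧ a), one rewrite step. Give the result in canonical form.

Answer: b ∧ g(b ∧ b ∧ c ∧ c, b ∧ c ∧ d ∧ d, g(a, b, b)) ∧ g(b ∧ b ∧ g(d, a, d), a ∧ a ∧ b ∧ c ∧ c ∧ d ∧ g(c, d, d), a ∧ c ∧ c ∧ d ∧ d ∧ d ∧ g(c, b, d)) ∧ g(d ∧ d ∧ d, b ∧ d ∧ d, b ∧ b ∧ c) ∧ g(g(d, b, b), b ∧ b ∧ c ∧ d, g(d, c, c)) ∧ g(g(d, d, d), b ∧ c ∧ c ∧ d, a ∧ d)

Derivation:
Canonical form:  b ∧ g(b ∧ b ∧ c ∧ c, b ∧ c ∧ d ∧ d, b ∧ b ∧ d ∧ g(b, g(a, b, b), b)) ∧ g(b ∧ b ∧ g(d, a, d), a ∧ a ∧ b ∧ c ∧ c ∧ d ∧ g(c, d, d), a ∧ c ∧ c ∧ d ∧ d ∧ d ∧ g(c, b, d)) ∧ g(d ∧ d ∧ d, b ∧ d ∧ d, b ∧ b ∧ c) ∧ g(g(d, b, b), b ∧ b ∧ c ∧ d, g(d, c, c)) ∧ g(g(d, d, d), b ∧ c ∧ c ∧ d, a ∧ d)
Match R2:  consume b, g(b, g(a, b, b), b);  v := b, w := g(a, b, b), x := b ∧ d
The extension variable absorbs all remaining arguments, so the whole application is rewritten.
Result:  b ∧ g(b ∧ b ∧ c ∧ c, b ∧ c ∧ d ∧ d, g(a, b, b)) ∧ g(b ∧ b ∧ g(d, a, d), a ∧ a ∧ b ∧ c ∧ c ∧ d ∧ g(c, d, d), a ∧ c ∧ c ∧ d ∧ d ∧ d ∧ g(c, b, d)) ∧ g(d ∧ d ∧ d, b ∧ d ∧ d, b ∧ b ∧ c) ∧ g(g(d, b, b), b ∧ b ∧ c ∧ d, g(d, c, c)) ∧ g(g(d, d, d), b ∧ c ∧ c ∧ d, a ∧ d)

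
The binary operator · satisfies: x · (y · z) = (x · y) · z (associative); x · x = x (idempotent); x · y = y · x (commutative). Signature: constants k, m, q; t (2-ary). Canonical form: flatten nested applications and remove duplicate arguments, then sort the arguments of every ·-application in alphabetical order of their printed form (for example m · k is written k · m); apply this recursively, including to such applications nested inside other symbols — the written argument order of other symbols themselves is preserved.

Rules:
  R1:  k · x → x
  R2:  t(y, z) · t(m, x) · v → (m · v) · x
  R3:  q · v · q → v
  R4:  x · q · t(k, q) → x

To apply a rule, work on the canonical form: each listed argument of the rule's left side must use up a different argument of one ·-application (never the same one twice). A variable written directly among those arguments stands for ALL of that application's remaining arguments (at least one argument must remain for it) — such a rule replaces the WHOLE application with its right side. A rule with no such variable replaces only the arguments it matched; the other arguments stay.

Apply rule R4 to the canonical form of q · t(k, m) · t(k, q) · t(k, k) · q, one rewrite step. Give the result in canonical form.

Answer: t(k, k) · t(k, m)

Derivation:
Canonical form:  q · t(k, k) · t(k, m) · t(k, q)
Match R4:  consume q, t(k, q);  x := t(k, k) · t(k, m)
Every leftover argument binds to the variable; the entire application is replaced.
New term:  t(k, k) · t(k, m)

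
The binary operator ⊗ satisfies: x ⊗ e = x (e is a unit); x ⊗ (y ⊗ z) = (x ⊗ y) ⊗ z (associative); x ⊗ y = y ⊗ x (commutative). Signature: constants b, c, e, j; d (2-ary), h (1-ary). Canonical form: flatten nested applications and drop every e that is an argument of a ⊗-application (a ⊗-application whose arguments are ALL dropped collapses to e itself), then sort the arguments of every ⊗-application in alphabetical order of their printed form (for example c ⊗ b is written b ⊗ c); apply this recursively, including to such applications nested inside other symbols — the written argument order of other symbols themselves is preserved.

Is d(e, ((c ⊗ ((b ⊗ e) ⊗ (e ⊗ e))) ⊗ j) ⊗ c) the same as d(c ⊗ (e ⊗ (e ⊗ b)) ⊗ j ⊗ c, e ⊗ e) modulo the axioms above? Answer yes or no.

Left:  d(e, ((c ⊗ ((b ⊗ e) ⊗ (e ⊗ e))) ⊗ j) ⊗ c)
  Descend into:  ((c ⊗ ((b ⊗ e) ⊗ (e ⊗ e))) ⊗ j) ⊗ c
  Un-nest:  c ⊗ b ⊗ e ⊗ e ⊗ e ⊗ j ⊗ c
  Unit:  drop e (×3)
  Sort:  b ⊗ c ⊗ c ⊗ j
  Rebuild:  d(e, b ⊗ c ⊗ c ⊗ j)
Right:  d(c ⊗ (e ⊗ (e ⊗ b)) ⊗ j ⊗ c, e ⊗ e)
  Work inside:  c ⊗ (e ⊗ (e ⊗ b)) ⊗ j ⊗ c
  Merge nested applications:  c ⊗ e ⊗ e ⊗ b ⊗ j ⊗ c
  Units out:  drop e (×2)
  Sort arguments:  b ⊗ c ⊗ c ⊗ j
  Put back:  d(b ⊗ c ⊗ c ⊗ j, e)

Answer: no — d(e, b ⊗ c ⊗ c ⊗ j) vs d(b ⊗ c ⊗ c ⊗ j, e)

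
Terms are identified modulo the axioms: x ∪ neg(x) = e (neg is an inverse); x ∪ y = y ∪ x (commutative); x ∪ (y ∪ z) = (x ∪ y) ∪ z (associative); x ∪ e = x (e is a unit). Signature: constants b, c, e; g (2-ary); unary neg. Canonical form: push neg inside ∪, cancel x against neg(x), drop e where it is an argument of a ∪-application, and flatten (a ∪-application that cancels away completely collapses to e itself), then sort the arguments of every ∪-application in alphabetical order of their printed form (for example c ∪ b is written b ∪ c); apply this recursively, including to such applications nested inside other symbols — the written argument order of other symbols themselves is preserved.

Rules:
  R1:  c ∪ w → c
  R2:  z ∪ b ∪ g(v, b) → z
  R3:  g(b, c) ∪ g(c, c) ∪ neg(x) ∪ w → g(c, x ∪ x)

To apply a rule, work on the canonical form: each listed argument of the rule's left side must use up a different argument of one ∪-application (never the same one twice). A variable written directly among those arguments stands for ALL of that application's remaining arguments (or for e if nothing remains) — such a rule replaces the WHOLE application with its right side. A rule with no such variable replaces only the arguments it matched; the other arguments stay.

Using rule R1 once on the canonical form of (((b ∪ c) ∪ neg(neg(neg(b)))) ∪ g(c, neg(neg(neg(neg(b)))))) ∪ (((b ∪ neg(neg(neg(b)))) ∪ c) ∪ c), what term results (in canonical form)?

Answer: c

Derivation:
Canonical form:  c ∪ c ∪ c ∪ g(c, b)
Match R1:  consume c;  w := c ∪ c ∪ g(c, b)
Every leftover argument binds to the variable; the entire application is replaced.
New term:  c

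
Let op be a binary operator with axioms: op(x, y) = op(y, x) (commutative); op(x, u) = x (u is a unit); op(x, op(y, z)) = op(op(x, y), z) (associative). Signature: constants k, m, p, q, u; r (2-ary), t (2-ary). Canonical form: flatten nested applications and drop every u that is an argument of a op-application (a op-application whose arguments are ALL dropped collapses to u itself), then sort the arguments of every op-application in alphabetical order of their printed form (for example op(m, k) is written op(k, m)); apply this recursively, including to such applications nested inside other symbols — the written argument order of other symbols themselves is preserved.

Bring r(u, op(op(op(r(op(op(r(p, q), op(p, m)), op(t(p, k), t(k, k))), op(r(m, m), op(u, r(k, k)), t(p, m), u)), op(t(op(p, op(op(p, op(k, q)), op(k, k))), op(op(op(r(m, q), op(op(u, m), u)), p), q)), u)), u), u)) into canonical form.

Focus inside:  op(op(op(r(op(op(r(p, q), op(p, m)), op(t(p, k), t(k, k))), op(r(m, m), op(u, r(k, k)), t(p, m), u)), op(t(op(p, op(op(p, op(k, q)), op(k, k))), op(op(op(r(m, q), op(op(u, m), u)), p), q)), u)), u), u)
Un-nest:  op(r(op(op(r(p, q), op(p, m)), op(t(p, k), t(k, k))), op(r(m, m), op(u, r(k, k)), t(p, m), u)), t(op(p, op(op(p, op(k, q)), op(k, k))), op(op(op(r(m, q), op(op(u, m), u)), p), q)), u, u, u)
Inside:  r(op(op(r(p, q), op(p, m)), op(t(p, k), t(k, k))), op(r(m, m), op(u, r(k, k)), t(p, m), u))  →  r(op(m, p, r(p, q), t(k, k), t(p, k)), op(r(k, k), r(m, m), t(p, m)))
Inside:  t(op(p, op(op(p, op(k, q)), op(k, k))), op(op(op(r(m, q), op(op(u, m), u)), p), q))  →  t(op(k, k, k, p, p, q), op(m, p, q, r(m, q)))
Units out:  drop u (×3)
Order the arguments:  op(r(op(m, p, r(p, q), t(k, k), t(p, k)), op(r(k, k), r(m, m), t(p, m))), t(op(k, k, k, p, p, q), op(m, p, q, r(m, q))))
Reassemble:  r(u, op(r(op(m, p, r(p, q), t(k, k), t(p, k)), op(r(k, k), r(m, m), t(p, m))), t(op(k, k, k, p, p, q), op(m, p, q, r(m, q)))))

Answer: r(u, op(r(op(m, p, r(p, q), t(k, k), t(p, k)), op(r(k, k), r(m, m), t(p, m))), t(op(k, k, k, p, p, q), op(m, p, q, r(m, q)))))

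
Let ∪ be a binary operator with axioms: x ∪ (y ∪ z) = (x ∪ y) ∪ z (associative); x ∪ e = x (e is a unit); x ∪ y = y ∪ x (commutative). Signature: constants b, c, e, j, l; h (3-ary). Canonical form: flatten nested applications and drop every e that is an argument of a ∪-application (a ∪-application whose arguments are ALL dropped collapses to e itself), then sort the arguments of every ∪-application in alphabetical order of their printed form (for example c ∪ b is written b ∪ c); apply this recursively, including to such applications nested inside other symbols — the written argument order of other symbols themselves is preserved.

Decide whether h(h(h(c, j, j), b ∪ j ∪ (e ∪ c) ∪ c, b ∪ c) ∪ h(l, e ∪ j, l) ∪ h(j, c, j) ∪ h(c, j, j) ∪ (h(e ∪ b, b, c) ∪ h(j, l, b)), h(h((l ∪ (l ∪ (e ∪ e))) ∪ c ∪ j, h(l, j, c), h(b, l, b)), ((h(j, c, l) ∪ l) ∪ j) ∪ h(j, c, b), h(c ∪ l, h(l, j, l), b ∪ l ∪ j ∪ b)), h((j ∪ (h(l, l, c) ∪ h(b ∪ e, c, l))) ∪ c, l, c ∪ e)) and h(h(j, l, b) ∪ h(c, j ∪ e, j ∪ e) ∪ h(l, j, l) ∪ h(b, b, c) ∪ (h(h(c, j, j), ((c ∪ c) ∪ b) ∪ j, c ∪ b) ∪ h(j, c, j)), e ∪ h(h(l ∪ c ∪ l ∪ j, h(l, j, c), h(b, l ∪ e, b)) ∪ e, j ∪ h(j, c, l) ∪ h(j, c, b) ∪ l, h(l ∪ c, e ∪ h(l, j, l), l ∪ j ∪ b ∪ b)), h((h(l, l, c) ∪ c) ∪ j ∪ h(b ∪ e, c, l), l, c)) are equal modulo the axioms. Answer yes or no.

Left:  h(h(h(c, j, j), b ∪ j ∪ (e ∪ c) ∪ c, b ∪ c) ∪ h(l, e ∪ j, l) ∪ h(j, c, j) ∪ h(c, j, j) ∪ (h(e ∪ b, b, c) ∪ h(j, l, b)), h(h((l ∪ (l ∪ (e ∪ e))) ∪ c ∪ j, h(l, j, c), h(b, l, b)), ((h(j, c, l) ∪ l) ∪ j) ∪ h(j, c, b), h(c ∪ l, h(l, j, l), b ∪ l ∪ j ∪ b)), h((j ∪ (h(l, l, c) ∪ h(b ∪ e, c, l))) ∪ c, l, c ∪ e))
  Focus inside:  h(h(c, j, j), b ∪ j ∪ (e ∪ c) ∪ c, b ∪ c) ∪ h(l, e ∪ j, l) ∪ h(j, c, j) ∪ h(c, j, j) ∪ (h(e ∪ b, b, c) ∪ h(j, l, b))
  Un-nest:  h(h(c, j, j), b ∪ j ∪ (e ∪ c) ∪ c, b ∪ c) ∪ h(l, e ∪ j, l) ∪ h(j, c, j) ∪ h(c, j, j) ∪ h(e ∪ b, b, c) ∪ h(j, l, b)
  Inside:  h(h(c, j, j), b ∪ j ∪ (e ∪ c) ∪ c, b ∪ c)  →  h(h(c, j, j), b ∪ c ∪ c ∪ j, b ∪ c)
  Canonicalize subterm:  h(l, e ∪ j, l)  →  h(l, j, l)
  Canonicalize subterm:  h(e ∪ b, b, c)  →  h(b, b, c)
  Sort arguments:  h(b, b, c) ∪ h(c, j, j) ∪ h(h(c, j, j), b ∪ c ∪ c ∪ j, b ∪ c) ∪ h(j, c, j) ∪ h(j, l, b) ∪ h(l, j, l)
  Put back:  h(h(b, b, c) ∪ h(c, j, j) ∪ h(h(c, j, j), b ∪ c ∪ c ∪ j, b ∪ c) ∪ h(j, c, j) ∪ h(j, l, b) ∪ h(l, j, l), h(h(c ∪ j ∪ l ∪ l, h(l, j, c), h(b, l, b)), h(j, c, b) ∪ h(j, c, l) ∪ j ∪ l, h(c ∪ l, h(l, j, l), b ∪ b ∪ j ∪ l)), h(c ∪ h(b, c, l) ∪ h(l, l, c) ∪ j, l, c))
Right:  h(h(j, l, b) ∪ h(c, j ∪ e, j ∪ e) ∪ h(l, j, l) ∪ h(b, b, c) ∪ (h(h(c, j, j), ((c ∪ c) ∪ b) ∪ j, c ∪ b) ∪ h(j, c, j)), e ∪ h(h(l ∪ c ∪ l ∪ j, h(l, j, c), h(b, l ∪ e, b)) ∪ e, j ∪ h(j, c, l) ∪ h(j, c, b) ∪ l, h(l ∪ c, e ∪ h(l, j, l), l ∪ j ∪ b ∪ b)), h((h(l, l, c) ∪ c) ∪ j ∪ h(b ∪ e, c, l), l, c))
  Focus inside:  e ∪ h(h(l ∪ c ∪ l ∪ j, h(l, j, c), h(b, l ∪ e, b)) ∪ e, j ∪ h(j, c, l) ∪ h(j, c, b) ∪ l, h(l ∪ c, e ∪ h(l, j, l), l ∪ j ∪ b ∪ b))
  Canonicalize subterm:  h(h(l ∪ c ∪ l ∪ j, h(l, j, c), h(b, l ∪ e, b)) ∪ e, j ∪ h(j, c, l) ∪ h(j, c, b) ∪ l, h(l ∪ c, e ∪ h(l, j, l), l ∪ j ∪ b ∪ b))  →  h(h(c ∪ j ∪ l ∪ l, h(l, j, c), h(b, l, b)), h(j, c, b) ∪ h(j, c, l) ∪ j ∪ l, h(c ∪ l, h(l, j, l), b ∪ b ∪ j ∪ l))
  Drop the unit:  drop e
  Order the arguments:  h(h(c ∪ j ∪ l ∪ l, h(l, j, c), h(b, l, b)), h(j, c, b) ∪ h(j, c, l) ∪ j ∪ l, h(c ∪ l, h(l, j, l), b ∪ b ∪ j ∪ l))
  Rebuild:  h(h(b, b, c) ∪ h(c, j, j) ∪ h(h(c, j, j), b ∪ c ∪ c ∪ j, b ∪ c) ∪ h(j, c, j) ∪ h(j, l, b) ∪ h(l, j, l), h(h(c ∪ j ∪ l ∪ l, h(l, j, c), h(b, l, b)), h(j, c, b) ∪ h(j, c, l) ∪ j ∪ l, h(c ∪ l, h(l, j, l), b ∪ b ∪ j ∪ l)), h(c ∪ h(b, c, l) ∪ h(l, l, c) ∪ j, l, c))

Answer: yes — both canonical forms are h(h(b, b, c) ∪ h(c, j, j) ∪ h(h(c, j, j), b ∪ c ∪ c ∪ j, b ∪ c) ∪ h(j, c, j) ∪ h(j, l, b) ∪ h(l, j, l), h(h(c ∪ j ∪ l ∪ l, h(l, j, c), h(b, l, b)), h(j, c, b) ∪ h(j, c, l) ∪ j ∪ l, h(c ∪ l, h(l, j, l), b ∪ b ∪ j ∪ l)), h(c ∪ h(b, c, l) ∪ h(l, l, c) ∪ j, l, c))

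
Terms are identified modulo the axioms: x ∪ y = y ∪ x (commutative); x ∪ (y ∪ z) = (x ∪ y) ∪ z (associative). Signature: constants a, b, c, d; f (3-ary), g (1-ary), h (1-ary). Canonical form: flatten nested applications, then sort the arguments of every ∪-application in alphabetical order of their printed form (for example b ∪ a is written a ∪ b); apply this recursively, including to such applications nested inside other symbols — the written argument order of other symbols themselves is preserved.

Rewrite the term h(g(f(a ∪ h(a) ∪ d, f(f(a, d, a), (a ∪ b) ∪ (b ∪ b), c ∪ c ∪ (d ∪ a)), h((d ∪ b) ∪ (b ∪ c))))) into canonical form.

Descend into:  (d ∪ b) ∪ (b ∪ c)
Merge nested applications:  d ∪ b ∪ b ∪ c
Sort arguments:  b ∪ b ∪ c ∪ d
Put back:  h(g(f(a ∪ d ∪ h(a), f(f(a, d, a), a ∪ b ∪ b ∪ b, a ∪ c ∪ c ∪ d), h(b ∪ b ∪ c ∪ d))))

Answer: h(g(f(a ∪ d ∪ h(a), f(f(a, d, a), a ∪ b ∪ b ∪ b, a ∪ c ∪ c ∪ d), h(b ∪ b ∪ c ∪ d))))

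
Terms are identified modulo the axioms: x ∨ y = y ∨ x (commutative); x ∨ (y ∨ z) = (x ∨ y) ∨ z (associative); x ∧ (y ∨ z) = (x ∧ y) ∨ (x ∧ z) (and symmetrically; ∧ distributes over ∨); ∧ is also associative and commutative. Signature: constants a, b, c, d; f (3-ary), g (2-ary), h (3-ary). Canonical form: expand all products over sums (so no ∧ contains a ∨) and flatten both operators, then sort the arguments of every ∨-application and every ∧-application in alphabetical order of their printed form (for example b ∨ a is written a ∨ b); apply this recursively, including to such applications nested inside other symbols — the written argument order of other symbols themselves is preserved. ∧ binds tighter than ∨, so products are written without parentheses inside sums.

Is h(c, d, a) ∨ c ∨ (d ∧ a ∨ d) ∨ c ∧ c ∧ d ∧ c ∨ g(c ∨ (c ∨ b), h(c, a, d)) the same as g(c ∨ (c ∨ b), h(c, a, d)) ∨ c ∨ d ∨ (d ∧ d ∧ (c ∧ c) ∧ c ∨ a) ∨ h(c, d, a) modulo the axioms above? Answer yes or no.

Answer: no — a ∧ d ∨ c ∨ c ∧ c ∧ c ∧ d ∨ d ∨ g(b ∨ c ∨ c, h(c, a, d)) ∨ h(c, d, a) vs a ∨ c ∨ c ∧ c ∧ c ∧ d ∧ d ∨ d ∨ g(b ∨ c ∨ c, h(c, a, d)) ∨ h(c, d, a)

Derivation:
Left:  h(c, d, a) ∨ c ∨ (d ∧ a ∨ d) ∨ c ∧ c ∧ d ∧ c ∨ g(c ∨ (c ∨ b), h(c, a, d))
  Un-nest:  h(c, d, a) ∨ c ∨ a ∧ d ∨ d ∨ c ∧ c ∧ c ∧ d ∨ g(b ∨ c ∨ c, h(c, a, d))
  Sort:  a ∧ d ∨ c ∨ c ∧ c ∧ c ∧ d ∨ d ∨ g(b ∨ c ∨ c, h(c, a, d)) ∨ h(c, d, a)
Right:  g(c ∨ (c ∨ b), h(c, a, d)) ∨ c ∨ d ∨ (d ∧ d ∧ (c ∧ c) ∧ c ∨ a) ∨ h(c, d, a)
  Merge nested applications:  g(b ∨ c ∨ c, h(c, a, d)) ∨ c ∨ d ∨ c ∧ c ∧ c ∧ d ∧ d ∨ a ∨ h(c, d, a)
  Sort:  a ∨ c ∨ c ∧ c ∧ c ∧ d ∧ d ∨ d ∨ g(b ∨ c ∨ c, h(c, a, d)) ∨ h(c, d, a)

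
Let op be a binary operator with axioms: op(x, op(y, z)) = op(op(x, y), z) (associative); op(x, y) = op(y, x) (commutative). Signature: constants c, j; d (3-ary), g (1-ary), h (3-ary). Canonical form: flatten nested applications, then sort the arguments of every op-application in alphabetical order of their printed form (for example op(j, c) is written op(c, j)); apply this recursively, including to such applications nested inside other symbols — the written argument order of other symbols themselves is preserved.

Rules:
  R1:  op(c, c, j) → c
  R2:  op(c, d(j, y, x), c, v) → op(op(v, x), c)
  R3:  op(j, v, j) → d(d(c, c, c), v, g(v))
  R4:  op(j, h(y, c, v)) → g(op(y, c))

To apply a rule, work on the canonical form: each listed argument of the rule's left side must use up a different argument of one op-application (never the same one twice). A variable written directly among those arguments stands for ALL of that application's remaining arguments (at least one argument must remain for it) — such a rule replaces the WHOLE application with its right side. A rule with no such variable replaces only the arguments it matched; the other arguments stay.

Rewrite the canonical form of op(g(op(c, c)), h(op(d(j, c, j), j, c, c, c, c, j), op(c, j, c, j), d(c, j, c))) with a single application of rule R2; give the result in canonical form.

Answer: op(g(op(c, c)), h(op(c, c, c, j, j, j), op(c, c, j, j), d(c, j, c)))

Derivation:
Canonical form:  op(g(op(c, c)), h(op(c, c, c, c, d(j, c, j), j, j), op(c, c, j, j), d(c, j, c)))
R2 matches:  uses c, c, d(j, c, j);  v := op(c, c, j, j), x := j, y := c
The extension variable absorbs all remaining arguments, so the whole application is rewritten.
New term:  op(g(op(c, c)), h(op(c, c, c, j, j, j), op(c, c, j, j), d(c, j, c)))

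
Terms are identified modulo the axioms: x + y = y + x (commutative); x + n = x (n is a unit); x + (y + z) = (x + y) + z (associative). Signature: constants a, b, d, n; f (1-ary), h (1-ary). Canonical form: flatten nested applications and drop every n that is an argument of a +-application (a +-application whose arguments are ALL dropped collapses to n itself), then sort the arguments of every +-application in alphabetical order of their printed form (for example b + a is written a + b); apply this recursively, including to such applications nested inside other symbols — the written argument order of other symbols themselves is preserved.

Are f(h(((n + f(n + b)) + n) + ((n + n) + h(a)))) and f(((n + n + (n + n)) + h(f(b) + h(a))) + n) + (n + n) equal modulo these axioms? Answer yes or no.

Left:  f(h(((n + f(n + b)) + n) + ((n + n) + h(a))))
  Descend into:  ((n + f(n + b)) + n) + ((n + n) + h(a))
  Merge nested applications:  n + f(n + b) + n + n + n + h(a)
  Simplify inside:  f(n + b)  →  f(b)
  Unit:  drop n (×4)
  Order the arguments:  f(b) + h(a)
  Rebuild:  f(h(f(b) + h(a)))
Right:  f(((n + n + (n + n)) + h(f(b) + h(a))) + n) + (n + n)
  Merge nested applications:  f(((n + n + (n + n)) + h(f(b) + h(a))) + n) + n + n
  Inside:  f(((n + n + (n + n)) + h(f(b) + h(a))) + n)  →  f(h(f(b) + h(a)))
  Unit:  drop n (×2)
  Order the arguments:  f(h(f(b) + h(a)))

Answer: yes — both canonical forms are f(h(f(b) + h(a)))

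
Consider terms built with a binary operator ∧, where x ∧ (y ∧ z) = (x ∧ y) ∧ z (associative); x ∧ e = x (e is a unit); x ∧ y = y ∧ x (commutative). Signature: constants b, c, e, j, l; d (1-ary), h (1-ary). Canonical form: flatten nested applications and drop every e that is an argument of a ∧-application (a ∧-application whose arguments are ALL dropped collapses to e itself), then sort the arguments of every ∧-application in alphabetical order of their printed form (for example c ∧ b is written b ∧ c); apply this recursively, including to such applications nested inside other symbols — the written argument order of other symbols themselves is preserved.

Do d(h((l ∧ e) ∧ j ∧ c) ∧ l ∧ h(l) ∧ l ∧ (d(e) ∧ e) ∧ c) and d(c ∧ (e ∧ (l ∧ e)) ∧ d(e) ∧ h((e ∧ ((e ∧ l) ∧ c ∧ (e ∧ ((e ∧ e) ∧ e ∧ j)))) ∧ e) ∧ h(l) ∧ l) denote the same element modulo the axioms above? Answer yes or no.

Answer: yes — both canonical forms are d(c ∧ d(e) ∧ h(c ∧ j ∧ l) ∧ h(l) ∧ l ∧ l)

Derivation:
Left:  d(h((l ∧ e) ∧ j ∧ c) ∧ l ∧ h(l) ∧ l ∧ (d(e) ∧ e) ∧ c)
  Work inside:  h((l ∧ e) ∧ j ∧ c) ∧ l ∧ h(l) ∧ l ∧ (d(e) ∧ e) ∧ c
  Flatten:  h((l ∧ e) ∧ j ∧ c) ∧ l ∧ h(l) ∧ l ∧ d(e) ∧ e ∧ c
  Simplify inside:  h((l ∧ e) ∧ j ∧ c)  →  h(c ∧ j ∧ l)
  Units out:  drop e
  Sort:  c ∧ d(e) ∧ h(c ∧ j ∧ l) ∧ h(l) ∧ l ∧ l
  Put back:  d(c ∧ d(e) ∧ h(c ∧ j ∧ l) ∧ h(l) ∧ l ∧ l)
Right:  d(c ∧ (e ∧ (l ∧ e)) ∧ d(e) ∧ h((e ∧ ((e ∧ l) ∧ c ∧ (e ∧ ((e ∧ e) ∧ e ∧ j)))) ∧ e) ∧ h(l) ∧ l)
  Focus inside:  c ∧ (e ∧ (l ∧ e)) ∧ d(e) ∧ h((e ∧ ((e ∧ l) ∧ c ∧ (e ∧ ((e ∧ e) ∧ e ∧ j)))) ∧ e) ∧ h(l) ∧ l
  Flatten:  c ∧ e ∧ l ∧ e ∧ d(e) ∧ h((e ∧ ((e ∧ l) ∧ c ∧ (e ∧ ((e ∧ e) ∧ e ∧ j)))) ∧ e) ∧ h(l) ∧ l
  Inside:  h((e ∧ ((e ∧ l) ∧ c ∧ (e ∧ ((e ∧ e) ∧ e ∧ j)))) ∧ e)  →  h(c ∧ j ∧ l)
  Unit:  drop e (×2)
  Sort arguments:  c ∧ d(e) ∧ h(c ∧ j ∧ l) ∧ h(l) ∧ l ∧ l
  Reassemble:  d(c ∧ d(e) ∧ h(c ∧ j ∧ l) ∧ h(l) ∧ l ∧ l)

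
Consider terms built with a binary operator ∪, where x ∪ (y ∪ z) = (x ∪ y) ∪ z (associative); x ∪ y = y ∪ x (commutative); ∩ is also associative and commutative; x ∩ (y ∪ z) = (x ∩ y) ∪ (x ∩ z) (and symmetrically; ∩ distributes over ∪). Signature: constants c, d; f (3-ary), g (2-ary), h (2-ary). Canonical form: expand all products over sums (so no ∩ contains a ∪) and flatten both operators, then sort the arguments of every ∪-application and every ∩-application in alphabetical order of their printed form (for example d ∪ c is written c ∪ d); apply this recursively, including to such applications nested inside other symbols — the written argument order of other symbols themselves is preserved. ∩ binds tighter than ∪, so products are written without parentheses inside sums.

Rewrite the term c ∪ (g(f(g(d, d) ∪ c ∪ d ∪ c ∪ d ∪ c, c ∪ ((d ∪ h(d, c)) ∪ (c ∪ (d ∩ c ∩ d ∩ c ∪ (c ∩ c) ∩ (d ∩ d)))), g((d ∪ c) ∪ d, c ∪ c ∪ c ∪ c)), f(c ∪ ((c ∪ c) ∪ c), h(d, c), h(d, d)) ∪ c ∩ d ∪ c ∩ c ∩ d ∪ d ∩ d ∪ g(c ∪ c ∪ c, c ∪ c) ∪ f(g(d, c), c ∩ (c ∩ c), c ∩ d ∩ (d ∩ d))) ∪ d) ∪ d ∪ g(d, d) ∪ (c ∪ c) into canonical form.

Answer: c ∪ c ∪ c ∪ d ∪ d ∪ g(d, d) ∪ g(f(c ∪ c ∪ c ∪ d ∪ d ∪ g(d, d), c ∪ c ∪ c ∩ c ∩ d ∩ d ∪ c ∩ c ∩ d ∩ d ∪ d ∪ h(d, c), g(c ∪ d ∪ d, c ∪ c ∪ c ∪ c)), c ∩ c ∩ d ∪ c ∩ d ∪ d ∩ d ∪ f(c ∪ c ∪ c ∪ c, h(d, c), h(d, d)) ∪ f(g(d, c), c ∩ c ∩ c, c ∩ d ∩ d ∩ d) ∪ g(c ∪ c ∪ c, c ∪ c))

Derivation:
Un-nest:  c ∪ g(f(c ∪ c ∪ c ∪ d ∪ d ∪ g(d, d), c ∪ c ∪ c ∩ c ∩ d ∩ d ∪ c ∩ c ∩ d ∩ d ∪ d ∪ h(d, c), g(c ∪ d ∪ d, c ∪ c ∪ c ∪ c)), c ∩ c ∩ d ∪ c ∩ d ∪ d ∩ d ∪ f(c ∪ c ∪ c ∪ c, h(d, c), h(d, d)) ∪ f(g(d, c), c ∩ c ∩ c, c ∩ d ∩ d ∩ d) ∪ g(c ∪ c ∪ c, c ∪ c)) ∪ d ∪ d ∪ g(d, d) ∪ c ∪ c
Sort:  c ∪ c ∪ c ∪ d ∪ d ∪ g(d, d) ∪ g(f(c ∪ c ∪ c ∪ d ∪ d ∪ g(d, d), c ∪ c ∪ c ∩ c ∩ d ∩ d ∪ c ∩ c ∩ d ∩ d ∪ d ∪ h(d, c), g(c ∪ d ∪ d, c ∪ c ∪ c ∪ c)), c ∩ c ∩ d ∪ c ∩ d ∪ d ∩ d ∪ f(c ∪ c ∪ c ∪ c, h(d, c), h(d, d)) ∪ f(g(d, c), c ∩ c ∩ c, c ∩ d ∩ d ∩ d) ∪ g(c ∪ c ∪ c, c ∪ c))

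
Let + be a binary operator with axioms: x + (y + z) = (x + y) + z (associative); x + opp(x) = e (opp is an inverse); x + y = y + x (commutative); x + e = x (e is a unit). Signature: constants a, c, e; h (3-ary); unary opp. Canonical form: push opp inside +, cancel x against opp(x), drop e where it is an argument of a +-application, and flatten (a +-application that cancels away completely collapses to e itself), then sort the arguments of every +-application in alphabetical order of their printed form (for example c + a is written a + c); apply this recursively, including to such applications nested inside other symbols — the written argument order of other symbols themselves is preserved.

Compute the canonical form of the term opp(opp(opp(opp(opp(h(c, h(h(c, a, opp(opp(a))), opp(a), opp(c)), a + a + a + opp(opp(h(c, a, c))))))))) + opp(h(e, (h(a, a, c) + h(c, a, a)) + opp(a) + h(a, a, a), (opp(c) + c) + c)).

Answer: opp(h(c, h(h(c, a, a), opp(a), opp(c)), a + a + a + h(c, a, c))) + opp(h(e, h(a, a, a) + h(a, a, c) + h(c, a, a) + opp(a), c))

Derivation:
Push opp inside:  distribute opp over + and collapse double opp
Collect terms:  opp(h(c, h(h(c, a, a), opp(a), opp(c)), a + a + a + h(c, a, c))) + opp(h(e, h(a, a, a) + h(a, a, c) + h(c, a, a) + opp(a), c))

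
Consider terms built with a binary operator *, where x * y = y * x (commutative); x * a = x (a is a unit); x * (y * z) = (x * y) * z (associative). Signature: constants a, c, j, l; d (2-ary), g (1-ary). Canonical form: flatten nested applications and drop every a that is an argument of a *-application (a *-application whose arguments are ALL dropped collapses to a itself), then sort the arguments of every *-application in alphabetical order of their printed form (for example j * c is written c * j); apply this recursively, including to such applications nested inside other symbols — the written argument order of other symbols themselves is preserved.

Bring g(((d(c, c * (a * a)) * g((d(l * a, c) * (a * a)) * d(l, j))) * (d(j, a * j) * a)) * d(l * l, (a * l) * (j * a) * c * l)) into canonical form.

Focus inside:  ((d(c, c * (a * a)) * g((d(l * a, c) * (a * a)) * d(l, j))) * (d(j, a * j) * a)) * d(l * l, (a * l) * (j * a) * c * l)
Merge nested applications:  d(c, c * (a * a)) * g((d(l * a, c) * (a * a)) * d(l, j)) * d(j, a * j) * a * d(l * l, (a * l) * (j * a) * c * l)
Canonicalize subterm:  d(c, c * (a * a))  →  d(c, c)
Canonicalize subterm:  g((d(l * a, c) * (a * a)) * d(l, j))  →  g(d(l, c) * d(l, j))
Inside:  d(j, a * j)  →  d(j, j)
Units out:  drop a
Sort:  d(c, c) * d(j, j) * d(l * l, c * j * l * l) * g(d(l, c) * d(l, j))
Reassemble:  g(d(c, c) * d(j, j) * d(l * l, c * j * l * l) * g(d(l, c) * d(l, j)))

Answer: g(d(c, c) * d(j, j) * d(l * l, c * j * l * l) * g(d(l, c) * d(l, j)))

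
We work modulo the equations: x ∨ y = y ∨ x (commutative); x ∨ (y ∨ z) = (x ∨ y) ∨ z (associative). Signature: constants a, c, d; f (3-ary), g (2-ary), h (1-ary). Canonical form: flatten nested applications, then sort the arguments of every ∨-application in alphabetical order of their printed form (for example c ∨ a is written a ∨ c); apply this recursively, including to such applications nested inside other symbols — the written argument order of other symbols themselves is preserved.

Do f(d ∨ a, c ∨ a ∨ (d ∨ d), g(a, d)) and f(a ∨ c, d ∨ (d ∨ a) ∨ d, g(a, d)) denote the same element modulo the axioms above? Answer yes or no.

Left:  f(d ∨ a, c ∨ a ∨ (d ∨ d), g(a, d))
  Focus inside:  c ∨ a ∨ (d ∨ d)
  Merge nested applications:  c ∨ a ∨ d ∨ d
  Order the arguments:  a ∨ c ∨ d ∨ d
  Rebuild:  f(a ∨ d, a ∨ c ∨ d ∨ d, g(a, d))
Right:  f(a ∨ c, d ∨ (d ∨ a) ∨ d, g(a, d))
  Focus inside:  d ∨ (d ∨ a) ∨ d
  Flatten:  d ∨ d ∨ a ∨ d
  Sort:  a ∨ d ∨ d ∨ d
  Rebuild:  f(a ∨ c, a ∨ d ∨ d ∨ d, g(a, d))

Answer: no — f(a ∨ d, a ∨ c ∨ d ∨ d, g(a, d)) vs f(a ∨ c, a ∨ d ∨ d ∨ d, g(a, d))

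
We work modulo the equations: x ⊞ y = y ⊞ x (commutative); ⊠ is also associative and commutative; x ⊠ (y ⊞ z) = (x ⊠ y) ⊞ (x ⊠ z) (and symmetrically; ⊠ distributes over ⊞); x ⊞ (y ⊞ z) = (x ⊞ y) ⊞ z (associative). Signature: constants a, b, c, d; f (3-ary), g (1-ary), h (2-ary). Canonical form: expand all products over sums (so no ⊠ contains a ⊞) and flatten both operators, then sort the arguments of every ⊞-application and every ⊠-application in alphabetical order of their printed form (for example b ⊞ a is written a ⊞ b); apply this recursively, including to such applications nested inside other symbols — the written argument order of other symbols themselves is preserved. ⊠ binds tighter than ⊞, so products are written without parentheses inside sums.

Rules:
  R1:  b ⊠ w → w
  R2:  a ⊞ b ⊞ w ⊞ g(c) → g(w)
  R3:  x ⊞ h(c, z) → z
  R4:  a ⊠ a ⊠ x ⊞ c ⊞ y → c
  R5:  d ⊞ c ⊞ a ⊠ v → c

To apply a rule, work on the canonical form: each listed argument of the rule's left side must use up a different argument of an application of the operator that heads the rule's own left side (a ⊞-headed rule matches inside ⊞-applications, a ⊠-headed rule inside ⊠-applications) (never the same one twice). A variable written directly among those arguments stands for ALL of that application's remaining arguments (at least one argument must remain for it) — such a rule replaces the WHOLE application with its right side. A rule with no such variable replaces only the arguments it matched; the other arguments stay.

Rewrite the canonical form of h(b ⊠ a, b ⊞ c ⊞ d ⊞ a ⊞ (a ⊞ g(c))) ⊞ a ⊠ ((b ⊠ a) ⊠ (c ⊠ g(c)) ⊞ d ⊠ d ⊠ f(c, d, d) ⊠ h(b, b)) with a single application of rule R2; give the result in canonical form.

Canonical form:  a ⊠ a ⊠ b ⊠ c ⊠ g(c) ⊞ a ⊠ d ⊠ d ⊠ f(c, d, d) ⊠ h(b, b) ⊞ h(a ⊠ b, a ⊞ a ⊞ b ⊞ c ⊞ d ⊞ g(c))
Apply R2:  consuming a, b, g(c);  w := a ⊞ c ⊞ d
The extension variable absorbs all remaining arguments, so the whole application is rewritten.
Result:  a ⊠ a ⊠ b ⊠ c ⊠ g(c) ⊞ a ⊠ d ⊠ d ⊠ f(c, d, d) ⊠ h(b, b) ⊞ h(a ⊠ b, g(a ⊞ c ⊞ d))

Answer: a ⊠ a ⊠ b ⊠ c ⊠ g(c) ⊞ a ⊠ d ⊠ d ⊠ f(c, d, d) ⊠ h(b, b) ⊞ h(a ⊠ b, g(a ⊞ c ⊞ d))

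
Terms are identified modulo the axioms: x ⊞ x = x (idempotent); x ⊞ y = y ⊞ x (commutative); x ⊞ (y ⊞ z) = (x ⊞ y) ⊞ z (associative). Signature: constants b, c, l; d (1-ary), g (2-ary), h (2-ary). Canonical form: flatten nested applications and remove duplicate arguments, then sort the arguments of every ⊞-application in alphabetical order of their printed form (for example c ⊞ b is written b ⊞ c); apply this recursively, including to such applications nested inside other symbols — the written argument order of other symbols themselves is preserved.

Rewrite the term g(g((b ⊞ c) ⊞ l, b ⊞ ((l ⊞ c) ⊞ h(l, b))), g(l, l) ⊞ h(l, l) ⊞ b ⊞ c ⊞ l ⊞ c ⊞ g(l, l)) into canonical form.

Descend into:  g(l, l) ⊞ h(l, l) ⊞ b ⊞ c ⊞ l ⊞ c ⊞ g(l, l)
Deduplicate:  drop duplicate c, g(l, l)
Sort:  b ⊞ c ⊞ g(l, l) ⊞ h(l, l) ⊞ l
Put back:  g(g(b ⊞ c ⊞ l, b ⊞ c ⊞ h(l, b) ⊞ l), b ⊞ c ⊞ g(l, l) ⊞ h(l, l) ⊞ l)

Answer: g(g(b ⊞ c ⊞ l, b ⊞ c ⊞ h(l, b) ⊞ l), b ⊞ c ⊞ g(l, l) ⊞ h(l, l) ⊞ l)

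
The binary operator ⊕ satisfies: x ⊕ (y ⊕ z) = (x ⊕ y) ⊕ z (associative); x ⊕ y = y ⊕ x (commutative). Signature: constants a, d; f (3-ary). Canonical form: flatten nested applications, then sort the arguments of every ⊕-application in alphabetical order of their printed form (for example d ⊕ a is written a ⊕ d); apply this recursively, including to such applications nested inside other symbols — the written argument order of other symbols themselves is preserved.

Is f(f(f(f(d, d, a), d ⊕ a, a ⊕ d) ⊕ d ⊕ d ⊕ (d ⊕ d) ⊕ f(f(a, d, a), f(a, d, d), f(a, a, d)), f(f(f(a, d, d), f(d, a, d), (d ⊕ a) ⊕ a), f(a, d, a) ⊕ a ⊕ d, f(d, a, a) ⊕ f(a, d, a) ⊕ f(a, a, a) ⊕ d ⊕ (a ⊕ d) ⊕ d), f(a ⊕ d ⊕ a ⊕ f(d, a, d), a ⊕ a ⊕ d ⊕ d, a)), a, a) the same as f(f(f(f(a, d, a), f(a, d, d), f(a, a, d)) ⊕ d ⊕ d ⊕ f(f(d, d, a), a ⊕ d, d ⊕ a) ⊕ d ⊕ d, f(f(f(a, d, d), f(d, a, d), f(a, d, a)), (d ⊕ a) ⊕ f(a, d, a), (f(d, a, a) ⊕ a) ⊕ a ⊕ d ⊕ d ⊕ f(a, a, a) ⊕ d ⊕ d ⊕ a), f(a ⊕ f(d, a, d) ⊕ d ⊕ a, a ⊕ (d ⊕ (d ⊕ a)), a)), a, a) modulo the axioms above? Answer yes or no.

Left:  f(f(f(f(d, d, a), d ⊕ a, a ⊕ d) ⊕ d ⊕ d ⊕ (d ⊕ d) ⊕ f(f(a, d, a), f(a, d, d), f(a, a, d)), f(f(f(a, d, d), f(d, a, d), (d ⊕ a) ⊕ a), f(a, d, a) ⊕ a ⊕ d, f(d, a, a) ⊕ f(a, d, a) ⊕ f(a, a, a) ⊕ d ⊕ (a ⊕ d) ⊕ d), f(a ⊕ d ⊕ a ⊕ f(d, a, d), a ⊕ a ⊕ d ⊕ d, a)), a, a)
  Descend into:  f(f(d, d, a), d ⊕ a, a ⊕ d) ⊕ d ⊕ d ⊕ (d ⊕ d) ⊕ f(f(a, d, a), f(a, d, d), f(a, a, d))
  Merge nested applications:  f(f(d, d, a), d ⊕ a, a ⊕ d) ⊕ d ⊕ d ⊕ d ⊕ d ⊕ f(f(a, d, a), f(a, d, d), f(a, a, d))
  Simplify inside:  f(f(d, d, a), d ⊕ a, a ⊕ d)  →  f(f(d, d, a), a ⊕ d, a ⊕ d)
  Order the arguments:  d ⊕ d ⊕ d ⊕ d ⊕ f(f(a, d, a), f(a, d, d), f(a, a, d)) ⊕ f(f(d, d, a), a ⊕ d, a ⊕ d)
  Reassemble:  f(f(d ⊕ d ⊕ d ⊕ d ⊕ f(f(a, d, a), f(a, d, d), f(a, a, d)) ⊕ f(f(d, d, a), a ⊕ d, a ⊕ d), f(f(f(a, d, d), f(d, a, d), a ⊕ a ⊕ d), a ⊕ d ⊕ f(a, d, a), a ⊕ d ⊕ d ⊕ d ⊕ f(a, a, a) ⊕ f(a, d, a) ⊕ f(d, a, a)), f(a ⊕ a ⊕ d ⊕ f(d, a, d), a ⊕ a ⊕ d ⊕ d, a)), a, a)
Right:  f(f(f(f(a, d, a), f(a, d, d), f(a, a, d)) ⊕ d ⊕ d ⊕ f(f(d, d, a), a ⊕ d, d ⊕ a) ⊕ d ⊕ d, f(f(f(a, d, d), f(d, a, d), f(a, d, a)), (d ⊕ a) ⊕ f(a, d, a), (f(d, a, a) ⊕ a) ⊕ a ⊕ d ⊕ d ⊕ f(a, a, a) ⊕ d ⊕ d ⊕ a), f(a ⊕ f(d, a, d) ⊕ d ⊕ a, a ⊕ (d ⊕ (d ⊕ a)), a)), a, a)
  Work inside:  f(f(a, d, a), f(a, d, d), f(a, a, d)) ⊕ d ⊕ d ⊕ f(f(d, d, a), a ⊕ d, d ⊕ a) ⊕ d ⊕ d
  Inside:  f(f(d, d, a), a ⊕ d, d ⊕ a)  →  f(f(d, d, a), a ⊕ d, a ⊕ d)
  Order the arguments:  d ⊕ d ⊕ d ⊕ d ⊕ f(f(a, d, a), f(a, d, d), f(a, a, d)) ⊕ f(f(d, d, a), a ⊕ d, a ⊕ d)
  Put back:  f(f(d ⊕ d ⊕ d ⊕ d ⊕ f(f(a, d, a), f(a, d, d), f(a, a, d)) ⊕ f(f(d, d, a), a ⊕ d, a ⊕ d), f(f(f(a, d, d), f(d, a, d), f(a, d, a)), a ⊕ d ⊕ f(a, d, a), a ⊕ a ⊕ a ⊕ d ⊕ d ⊕ d ⊕ d ⊕ f(a, a, a) ⊕ f(d, a, a)), f(a ⊕ a ⊕ d ⊕ f(d, a, d), a ⊕ a ⊕ d ⊕ d, a)), a, a)

Answer: no — f(f(d ⊕ d ⊕ d ⊕ d ⊕ f(f(a, d, a), f(a, d, d), f(a, a, d)) ⊕ f(f(d, d, a), a ⊕ d, a ⊕ d), f(f(f(a, d, d), f(d, a, d), a ⊕ a ⊕ d), a ⊕ d ⊕ f(a, d, a), a ⊕ d ⊕ d ⊕ d ⊕ f(a, a, a) ⊕ f(a, d, a) ⊕ f(d, a, a)), f(a ⊕ a ⊕ d ⊕ f(d, a, d), a ⊕ a ⊕ d ⊕ d, a)), a, a) vs f(f(d ⊕ d ⊕ d ⊕ d ⊕ f(f(a, d, a), f(a, d, d), f(a, a, d)) ⊕ f(f(d, d, a), a ⊕ d, a ⊕ d), f(f(f(a, d, d), f(d, a, d), f(a, d, a)), a ⊕ d ⊕ f(a, d, a), a ⊕ a ⊕ a ⊕ d ⊕ d ⊕ d ⊕ d ⊕ f(a, a, a) ⊕ f(d, a, a)), f(a ⊕ a ⊕ d ⊕ f(d, a, d), a ⊕ a ⊕ d ⊕ d, a)), a, a)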